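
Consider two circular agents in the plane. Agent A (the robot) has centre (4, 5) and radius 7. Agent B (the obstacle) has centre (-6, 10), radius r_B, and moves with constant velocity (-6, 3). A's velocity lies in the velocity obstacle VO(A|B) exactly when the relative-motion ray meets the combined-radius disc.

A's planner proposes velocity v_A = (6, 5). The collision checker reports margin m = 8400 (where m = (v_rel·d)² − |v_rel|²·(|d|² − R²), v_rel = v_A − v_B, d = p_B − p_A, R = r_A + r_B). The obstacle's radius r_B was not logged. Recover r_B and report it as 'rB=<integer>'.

m = 8400
d = (-10, 5);  v_rel = (12, 2),  |v_rel|² = 148
v_rel×d = (12)·(5) − (2)·(-10) = 80
since m = R²·148 − 80²:  R² = (6400 + 8400) / 148 = 100
R = √100 = 10  ⇒  r_B = 10 − 7 = 3

rB=3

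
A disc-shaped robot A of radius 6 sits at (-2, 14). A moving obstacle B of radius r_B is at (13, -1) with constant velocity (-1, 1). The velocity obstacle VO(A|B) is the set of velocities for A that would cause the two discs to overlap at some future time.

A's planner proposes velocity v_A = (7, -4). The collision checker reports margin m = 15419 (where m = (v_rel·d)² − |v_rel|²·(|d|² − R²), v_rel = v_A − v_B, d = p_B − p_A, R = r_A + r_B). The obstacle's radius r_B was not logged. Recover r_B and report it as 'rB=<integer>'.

m = 15419
d = (15, -15);  v_rel = (8, -5),  |v_rel|² = 89
v_rel×d = (8)·(-15) − (-5)·(15) = -45
since m = R²·89 − (-45)²:  R² = (2025 + 15419) / 89 = 196
R = √196 = 14  ⇒  r_B = 14 − 6 = 8

rB=8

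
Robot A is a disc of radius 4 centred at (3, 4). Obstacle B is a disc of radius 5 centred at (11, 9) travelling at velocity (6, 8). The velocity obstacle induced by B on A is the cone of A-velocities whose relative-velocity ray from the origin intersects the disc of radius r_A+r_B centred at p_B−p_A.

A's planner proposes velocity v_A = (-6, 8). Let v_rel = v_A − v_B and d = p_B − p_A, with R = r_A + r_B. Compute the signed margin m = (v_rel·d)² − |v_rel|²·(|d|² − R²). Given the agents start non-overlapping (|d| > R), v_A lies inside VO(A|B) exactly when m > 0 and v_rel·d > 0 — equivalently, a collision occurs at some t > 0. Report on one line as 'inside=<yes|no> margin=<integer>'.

d = (8, 5),  |d|² = 89;  R = 4+5 = 9,  c = 89−9² = 8
v_rel = (-12, 0),  |v_rel|² = 144;  v_rel·d = (-12)·(8) + (0)·(5) = -96
144·t² + 192·t + 8 = 0  ⇒  m = (-96)² − 144·8 = 8064
m = 8064 > 0,  v_rel·d = -96 < 0  ⇒  outside

inside=no margin=8064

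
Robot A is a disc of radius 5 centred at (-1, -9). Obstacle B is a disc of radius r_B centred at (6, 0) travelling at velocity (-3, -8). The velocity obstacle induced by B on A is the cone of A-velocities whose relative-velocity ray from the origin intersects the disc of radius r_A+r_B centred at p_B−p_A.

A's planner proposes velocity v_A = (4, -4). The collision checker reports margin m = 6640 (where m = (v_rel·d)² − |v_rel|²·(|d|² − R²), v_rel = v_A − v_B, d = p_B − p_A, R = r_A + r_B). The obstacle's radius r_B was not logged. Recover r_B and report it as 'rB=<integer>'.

m = 6640
d = (7, 9);  v_rel = (7, 4),  |v_rel|² = 65
v_rel×d = (7)·(9) − (4)·(7) = 35
since m = R²·65 − 35²:  R² = (1225 + 6640) / 65 = 121
R = √121 = 11  ⇒  r_B = 11 − 5 = 6

rB=6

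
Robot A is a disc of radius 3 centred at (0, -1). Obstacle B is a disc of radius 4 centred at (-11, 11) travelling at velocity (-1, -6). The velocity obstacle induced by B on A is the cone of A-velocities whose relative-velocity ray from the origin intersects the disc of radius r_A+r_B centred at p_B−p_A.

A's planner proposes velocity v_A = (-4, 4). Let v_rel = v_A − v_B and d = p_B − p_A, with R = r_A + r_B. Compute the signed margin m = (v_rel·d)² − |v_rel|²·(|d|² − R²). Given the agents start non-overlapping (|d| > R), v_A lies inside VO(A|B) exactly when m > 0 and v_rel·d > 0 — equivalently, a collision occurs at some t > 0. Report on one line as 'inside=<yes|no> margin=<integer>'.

d = (-11, 12),  |d|² = 265;  R = 3+4 = 7,  c = 265−7² = 216
v_rel = (-3, 10),  |v_rel|² = 109;  v_rel·d = (-3)·(-11) + (10)·(12) = 153
109·t² − 306·t + 216 = 0  ⇒  m = 153² − 109·216 = -135
m = -135 < 0,  v_rel·d = 153 > 0  ⇒  outside

inside=no margin=-135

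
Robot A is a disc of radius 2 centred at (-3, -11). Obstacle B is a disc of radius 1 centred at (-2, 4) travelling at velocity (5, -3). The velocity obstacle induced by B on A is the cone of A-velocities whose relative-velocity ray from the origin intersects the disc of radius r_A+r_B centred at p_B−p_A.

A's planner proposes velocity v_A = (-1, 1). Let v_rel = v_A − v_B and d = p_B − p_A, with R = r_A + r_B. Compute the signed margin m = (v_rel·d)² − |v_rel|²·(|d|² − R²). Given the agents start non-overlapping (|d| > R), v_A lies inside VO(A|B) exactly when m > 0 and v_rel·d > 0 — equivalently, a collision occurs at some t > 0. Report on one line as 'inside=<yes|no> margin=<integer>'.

d = (1, 15),  |d|² = 226;  R = 2+1 = 3,  c = 226−3² = 217
v_rel = (-6, 4),  |v_rel|² = 52;  v_rel·d = (-6)·(1) + (4)·(15) = 54
52·t² − 108·t + 217 = 0  ⇒  m = 54² − 52·217 = -8368
m = -8368 < 0,  v_rel·d = 54 > 0  ⇒  outside

inside=no margin=-8368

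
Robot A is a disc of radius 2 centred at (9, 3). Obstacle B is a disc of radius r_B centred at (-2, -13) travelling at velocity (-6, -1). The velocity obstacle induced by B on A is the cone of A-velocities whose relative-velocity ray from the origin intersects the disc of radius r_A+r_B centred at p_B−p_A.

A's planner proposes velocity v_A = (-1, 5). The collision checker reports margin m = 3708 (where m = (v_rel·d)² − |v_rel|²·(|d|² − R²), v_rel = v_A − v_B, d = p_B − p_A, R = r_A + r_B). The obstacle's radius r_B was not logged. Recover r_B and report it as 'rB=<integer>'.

m = 3708
d = (-11, -16);  v_rel = (5, 6),  |v_rel|² = 61
v_rel×d = (5)·(-16) − (6)·(-11) = -14
since m = R²·61 − (-14)²:  R² = (196 + 3708) / 61 = 64
R = √64 = 8  ⇒  r_B = 8 − 2 = 6

rB=6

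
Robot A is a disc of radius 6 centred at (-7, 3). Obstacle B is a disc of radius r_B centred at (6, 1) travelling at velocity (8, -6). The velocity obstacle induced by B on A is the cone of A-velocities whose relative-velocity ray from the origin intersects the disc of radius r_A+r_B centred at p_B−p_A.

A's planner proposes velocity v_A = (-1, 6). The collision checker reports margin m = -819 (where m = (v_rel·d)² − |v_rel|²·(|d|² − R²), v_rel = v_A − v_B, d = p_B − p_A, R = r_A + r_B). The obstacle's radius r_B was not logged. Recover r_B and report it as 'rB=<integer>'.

m = -819
d = (13, -2);  v_rel = (-9, 12),  |v_rel|² = 225
v_rel×d = (-9)·(-2) − (12)·(13) = -138
since m = R²·225 − (-138)²:  R² = (19044 + -819) / 225 = 81
R = √81 = 9  ⇒  r_B = 9 − 6 = 3

rB=3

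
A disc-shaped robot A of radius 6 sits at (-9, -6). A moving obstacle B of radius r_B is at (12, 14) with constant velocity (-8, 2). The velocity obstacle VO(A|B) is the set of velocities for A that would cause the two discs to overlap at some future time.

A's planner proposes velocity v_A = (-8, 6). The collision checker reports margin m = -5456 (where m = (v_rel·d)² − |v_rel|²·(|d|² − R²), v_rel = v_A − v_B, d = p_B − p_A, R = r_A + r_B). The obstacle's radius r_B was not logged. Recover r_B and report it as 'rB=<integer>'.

m = -5456
d = (21, 20);  v_rel = (0, 4),  |v_rel|² = 16
v_rel×d = (0)·(20) − (4)·(21) = -84
since m = R²·16 − (-84)²:  R² = (7056 + -5456) / 16 = 100
R = √100 = 10  ⇒  r_B = 10 − 6 = 4

rB=4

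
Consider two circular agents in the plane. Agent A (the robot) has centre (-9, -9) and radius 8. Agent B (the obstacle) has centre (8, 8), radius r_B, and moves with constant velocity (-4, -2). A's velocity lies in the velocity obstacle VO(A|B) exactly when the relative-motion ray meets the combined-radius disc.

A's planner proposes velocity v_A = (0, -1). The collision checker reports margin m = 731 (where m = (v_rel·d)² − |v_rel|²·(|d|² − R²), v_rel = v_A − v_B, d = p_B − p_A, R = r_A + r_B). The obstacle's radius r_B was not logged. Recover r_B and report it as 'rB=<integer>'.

m = 731
d = (17, 17);  v_rel = (4, 1),  |v_rel|² = 17
v_rel×d = (4)·(17) − (1)·(17) = 51
since m = R²·17 − 51²:  R² = (2601 + 731) / 17 = 196
R = √196 = 14  ⇒  r_B = 14 − 8 = 6

rB=6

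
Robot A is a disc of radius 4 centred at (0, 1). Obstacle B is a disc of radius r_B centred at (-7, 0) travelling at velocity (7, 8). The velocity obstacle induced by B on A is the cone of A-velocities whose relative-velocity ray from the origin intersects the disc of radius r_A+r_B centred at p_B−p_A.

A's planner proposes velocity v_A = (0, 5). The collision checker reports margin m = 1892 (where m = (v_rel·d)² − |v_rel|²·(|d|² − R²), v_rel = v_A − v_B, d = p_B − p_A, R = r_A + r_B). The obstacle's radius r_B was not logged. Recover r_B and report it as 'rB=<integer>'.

m = 1892
d = (-7, -1);  v_rel = (-7, -3),  |v_rel|² = 58
v_rel×d = (-7)·(-1) − (-3)·(-7) = -14
since m = R²·58 − (-14)²:  R² = (196 + 1892) / 58 = 36
R = √36 = 6  ⇒  r_B = 6 − 4 = 2

rB=2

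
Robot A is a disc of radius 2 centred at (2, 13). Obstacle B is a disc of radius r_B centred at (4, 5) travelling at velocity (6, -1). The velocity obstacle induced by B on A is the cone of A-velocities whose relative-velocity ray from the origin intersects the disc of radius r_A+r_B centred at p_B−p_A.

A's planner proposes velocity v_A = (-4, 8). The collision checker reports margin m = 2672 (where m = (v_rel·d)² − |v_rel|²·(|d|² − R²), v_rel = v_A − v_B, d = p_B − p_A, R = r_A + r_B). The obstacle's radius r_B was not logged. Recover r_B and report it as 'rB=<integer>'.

m = 2672
d = (2, -8);  v_rel = (-10, 9),  |v_rel|² = 181
v_rel×d = (-10)·(-8) − (9)·(2) = 62
since m = R²·181 − 62²:  R² = (3844 + 2672) / 181 = 36
R = √36 = 6  ⇒  r_B = 6 − 2 = 4

rB=4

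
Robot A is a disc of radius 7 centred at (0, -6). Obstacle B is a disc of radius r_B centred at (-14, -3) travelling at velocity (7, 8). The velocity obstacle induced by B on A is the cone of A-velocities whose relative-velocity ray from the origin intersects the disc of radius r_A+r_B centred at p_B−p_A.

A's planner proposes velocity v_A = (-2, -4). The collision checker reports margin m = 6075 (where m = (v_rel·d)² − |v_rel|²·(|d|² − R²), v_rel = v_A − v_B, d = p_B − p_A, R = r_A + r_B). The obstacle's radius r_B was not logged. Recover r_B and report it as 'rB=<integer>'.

m = 6075
d = (-14, 3);  v_rel = (-9, -12),  |v_rel|² = 225
v_rel×d = (-9)·(3) − (-12)·(-14) = -195
since m = R²·225 − (-195)²:  R² = (38025 + 6075) / 225 = 196
R = √196 = 14  ⇒  r_B = 14 − 7 = 7

rB=7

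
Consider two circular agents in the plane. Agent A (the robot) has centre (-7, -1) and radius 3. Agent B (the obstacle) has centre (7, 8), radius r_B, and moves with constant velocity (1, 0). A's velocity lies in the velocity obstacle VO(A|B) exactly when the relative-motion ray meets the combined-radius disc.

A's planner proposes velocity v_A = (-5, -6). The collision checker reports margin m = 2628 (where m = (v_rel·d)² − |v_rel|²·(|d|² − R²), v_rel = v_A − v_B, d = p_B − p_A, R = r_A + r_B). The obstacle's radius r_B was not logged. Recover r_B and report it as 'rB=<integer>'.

m = 2628
d = (14, 9);  v_rel = (-6, -6),  |v_rel|² = 72
v_rel×d = (-6)·(9) − (-6)·(14) = 30
since m = R²·72 − 30²:  R² = (900 + 2628) / 72 = 49
R = √49 = 7  ⇒  r_B = 7 − 3 = 4

rB=4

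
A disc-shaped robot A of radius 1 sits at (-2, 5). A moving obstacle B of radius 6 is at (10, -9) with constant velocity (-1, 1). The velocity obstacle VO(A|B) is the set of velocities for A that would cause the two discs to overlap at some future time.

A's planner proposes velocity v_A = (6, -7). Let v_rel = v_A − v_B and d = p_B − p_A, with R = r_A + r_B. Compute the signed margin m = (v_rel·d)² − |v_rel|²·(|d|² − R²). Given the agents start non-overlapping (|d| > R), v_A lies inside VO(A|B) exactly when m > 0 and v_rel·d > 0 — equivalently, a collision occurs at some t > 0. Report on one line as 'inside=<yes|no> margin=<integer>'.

d = (12, -14),  |d|² = 340;  R = 1+6 = 7,  c = 340−7² = 291
v_rel = (7, -8),  |v_rel|² = 113;  v_rel·d = (7)·(12) + (-8)·(-14) = 196
113·t² − 392·t + 291 = 0  ⇒  m = 196² − 113·291 = 5533
m = 5533 > 0,  v_rel·d = 196 > 0  ⇒  inside

inside=yes margin=5533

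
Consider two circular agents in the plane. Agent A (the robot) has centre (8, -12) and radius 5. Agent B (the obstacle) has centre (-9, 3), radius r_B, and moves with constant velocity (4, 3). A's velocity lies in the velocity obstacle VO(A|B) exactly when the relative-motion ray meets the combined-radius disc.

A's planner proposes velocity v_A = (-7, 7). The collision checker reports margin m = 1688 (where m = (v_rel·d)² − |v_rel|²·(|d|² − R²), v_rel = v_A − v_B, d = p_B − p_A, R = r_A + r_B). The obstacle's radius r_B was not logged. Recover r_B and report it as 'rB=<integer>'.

m = 1688
d = (-17, 15);  v_rel = (-11, 4),  |v_rel|² = 137
v_rel×d = (-11)·(15) − (4)·(-17) = -97
since m = R²·137 − (-97)²:  R² = (9409 + 1688) / 137 = 81
R = √81 = 9  ⇒  r_B = 9 − 5 = 4

rB=4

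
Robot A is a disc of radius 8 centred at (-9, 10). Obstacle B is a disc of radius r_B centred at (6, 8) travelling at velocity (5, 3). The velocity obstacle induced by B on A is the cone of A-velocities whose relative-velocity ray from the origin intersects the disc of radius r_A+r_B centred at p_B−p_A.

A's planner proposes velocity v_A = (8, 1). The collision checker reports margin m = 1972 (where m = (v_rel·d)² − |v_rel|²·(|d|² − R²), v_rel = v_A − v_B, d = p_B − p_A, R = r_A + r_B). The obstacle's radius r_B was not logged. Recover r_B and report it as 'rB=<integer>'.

m = 1972
d = (15, -2);  v_rel = (3, -2),  |v_rel|² = 13
v_rel×d = (3)·(-2) − (-2)·(15) = 24
since m = R²·13 − 24²:  R² = (576 + 1972) / 13 = 196
R = √196 = 14  ⇒  r_B = 14 − 8 = 6

rB=6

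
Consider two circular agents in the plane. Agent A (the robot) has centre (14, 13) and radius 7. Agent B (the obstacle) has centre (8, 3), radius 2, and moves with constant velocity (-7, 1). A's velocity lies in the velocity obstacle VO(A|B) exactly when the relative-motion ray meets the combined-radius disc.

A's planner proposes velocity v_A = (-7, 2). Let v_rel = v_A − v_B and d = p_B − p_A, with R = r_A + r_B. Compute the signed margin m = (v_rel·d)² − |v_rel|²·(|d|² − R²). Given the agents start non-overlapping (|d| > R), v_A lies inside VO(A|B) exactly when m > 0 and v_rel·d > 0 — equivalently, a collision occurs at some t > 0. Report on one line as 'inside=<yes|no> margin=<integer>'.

d = (-6, -10),  |d|² = 136;  R = 7+2 = 9,  c = 136−9² = 55
v_rel = (0, 1),  |v_rel|² = 1;  v_rel·d = (0)·(-6) + (1)·(-10) = -10
1·t² + 20·t + 55 = 0  ⇒  m = (-10)² − 1·55 = 45
m = 45 > 0,  v_rel·d = -10 < 0  ⇒  outside

inside=no margin=45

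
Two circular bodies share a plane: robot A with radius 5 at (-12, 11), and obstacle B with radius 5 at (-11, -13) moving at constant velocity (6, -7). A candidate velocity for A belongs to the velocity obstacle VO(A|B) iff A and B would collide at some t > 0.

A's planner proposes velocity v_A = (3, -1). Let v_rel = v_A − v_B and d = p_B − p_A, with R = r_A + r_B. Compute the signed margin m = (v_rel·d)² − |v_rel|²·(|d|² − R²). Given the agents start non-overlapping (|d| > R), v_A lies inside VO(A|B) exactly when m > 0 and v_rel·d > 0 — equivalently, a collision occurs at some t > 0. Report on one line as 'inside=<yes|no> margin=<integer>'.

d = (1, -24),  |d|² = 577;  R = 5+5 = 10,  c = 577−10² = 477
v_rel = (-3, 6),  |v_rel|² = 45;  v_rel·d = (-3)·(1) + (6)·(-24) = -147
45·t² + 294·t + 477 = 0  ⇒  m = (-147)² − 45·477 = 144
m = 144 > 0,  v_rel·d = -147 < 0  ⇒  outside

inside=no margin=144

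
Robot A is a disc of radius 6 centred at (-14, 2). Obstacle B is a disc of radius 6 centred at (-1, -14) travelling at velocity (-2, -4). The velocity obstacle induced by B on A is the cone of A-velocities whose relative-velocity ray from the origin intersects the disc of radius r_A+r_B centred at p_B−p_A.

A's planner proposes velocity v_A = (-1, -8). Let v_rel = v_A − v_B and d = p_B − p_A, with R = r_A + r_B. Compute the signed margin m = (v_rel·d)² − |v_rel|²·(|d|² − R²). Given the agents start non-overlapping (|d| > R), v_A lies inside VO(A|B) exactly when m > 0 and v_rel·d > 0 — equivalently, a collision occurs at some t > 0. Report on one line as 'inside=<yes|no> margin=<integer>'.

d = (13, -16),  |d|² = 425;  R = 6+6 = 12,  c = 425−12² = 281
v_rel = (1, -4),  |v_rel|² = 17;  v_rel·d = (1)·(13) + (-4)·(-16) = 77
17·t² − 154·t + 281 = 0  ⇒  m = 77² − 17·281 = 1152
m = 1152 > 0,  v_rel·d = 77 > 0  ⇒  inside

inside=yes margin=1152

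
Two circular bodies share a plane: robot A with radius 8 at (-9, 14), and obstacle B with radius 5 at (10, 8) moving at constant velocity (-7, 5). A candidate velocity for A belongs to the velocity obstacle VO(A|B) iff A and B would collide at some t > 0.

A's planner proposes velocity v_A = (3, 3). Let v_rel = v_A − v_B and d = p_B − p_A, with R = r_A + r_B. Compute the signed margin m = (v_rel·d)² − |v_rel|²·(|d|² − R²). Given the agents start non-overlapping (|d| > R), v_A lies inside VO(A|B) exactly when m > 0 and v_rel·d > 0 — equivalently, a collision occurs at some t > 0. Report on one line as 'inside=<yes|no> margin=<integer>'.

d = (19, -6),  |d|² = 397;  R = 8+5 = 13,  c = 397−13² = 228
v_rel = (10, -2),  |v_rel|² = 104;  v_rel·d = (10)·(19) + (-2)·(-6) = 202
104·t² − 404·t + 228 = 0  ⇒  m = 202² − 104·228 = 17092
m = 17092 > 0,  v_rel·d = 202 > 0  ⇒  inside

inside=yes margin=17092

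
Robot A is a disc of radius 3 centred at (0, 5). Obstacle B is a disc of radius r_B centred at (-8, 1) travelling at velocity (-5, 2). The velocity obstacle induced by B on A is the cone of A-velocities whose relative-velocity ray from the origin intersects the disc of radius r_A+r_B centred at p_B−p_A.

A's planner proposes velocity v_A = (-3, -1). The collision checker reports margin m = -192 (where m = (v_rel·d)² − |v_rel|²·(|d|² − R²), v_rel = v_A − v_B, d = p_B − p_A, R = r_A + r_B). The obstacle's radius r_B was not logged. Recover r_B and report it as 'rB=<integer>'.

m = -192
d = (-8, -4);  v_rel = (2, -3),  |v_rel|² = 13
v_rel×d = (2)·(-4) − (-3)·(-8) = -32
since m = R²·13 − (-32)²:  R² = (1024 + -192) / 13 = 64
R = √64 = 8  ⇒  r_B = 8 − 3 = 5

rB=5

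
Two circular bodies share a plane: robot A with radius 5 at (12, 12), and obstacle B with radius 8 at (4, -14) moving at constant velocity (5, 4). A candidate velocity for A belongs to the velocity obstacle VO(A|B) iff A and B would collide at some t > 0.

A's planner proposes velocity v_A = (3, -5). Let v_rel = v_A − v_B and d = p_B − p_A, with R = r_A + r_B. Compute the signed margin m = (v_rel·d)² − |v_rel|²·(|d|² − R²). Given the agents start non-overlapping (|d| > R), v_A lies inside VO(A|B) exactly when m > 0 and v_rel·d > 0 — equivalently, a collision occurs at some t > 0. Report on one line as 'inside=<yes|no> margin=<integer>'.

d = (-8, -26),  |d|² = 740;  R = 5+8 = 13,  c = 740−13² = 571
v_rel = (-2, -9),  |v_rel|² = 85;  v_rel·d = (-2)·(-8) + (-9)·(-26) = 250
85·t² − 500·t + 571 = 0  ⇒  m = 250² − 85·571 = 13965
m = 13965 > 0,  v_rel·d = 250 > 0  ⇒  inside

inside=yes margin=13965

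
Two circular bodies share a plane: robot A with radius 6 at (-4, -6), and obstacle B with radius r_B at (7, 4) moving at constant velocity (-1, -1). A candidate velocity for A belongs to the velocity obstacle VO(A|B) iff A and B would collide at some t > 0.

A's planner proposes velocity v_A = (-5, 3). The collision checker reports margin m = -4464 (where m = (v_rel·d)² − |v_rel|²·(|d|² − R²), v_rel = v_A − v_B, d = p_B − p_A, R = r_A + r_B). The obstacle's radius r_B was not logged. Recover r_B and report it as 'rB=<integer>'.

m = -4464
d = (11, 10);  v_rel = (-4, 4),  |v_rel|² = 32
v_rel×d = (-4)·(10) − (4)·(11) = -84
since m = R²·32 − (-84)²:  R² = (7056 + -4464) / 32 = 81
R = √81 = 9  ⇒  r_B = 9 − 6 = 3

rB=3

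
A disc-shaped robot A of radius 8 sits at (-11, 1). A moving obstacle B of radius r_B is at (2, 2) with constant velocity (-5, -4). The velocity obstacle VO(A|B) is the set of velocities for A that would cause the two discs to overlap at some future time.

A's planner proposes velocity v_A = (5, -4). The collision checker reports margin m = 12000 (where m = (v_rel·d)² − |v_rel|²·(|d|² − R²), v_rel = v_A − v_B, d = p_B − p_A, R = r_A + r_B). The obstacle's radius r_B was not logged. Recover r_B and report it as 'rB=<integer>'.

m = 12000
d = (13, 1);  v_rel = (10, 0),  |v_rel|² = 100
v_rel×d = (10)·(1) − (0)·(13) = 10
since m = R²·100 − 10²:  R² = (100 + 12000) / 100 = 121
R = √121 = 11  ⇒  r_B = 11 − 8 = 3

rB=3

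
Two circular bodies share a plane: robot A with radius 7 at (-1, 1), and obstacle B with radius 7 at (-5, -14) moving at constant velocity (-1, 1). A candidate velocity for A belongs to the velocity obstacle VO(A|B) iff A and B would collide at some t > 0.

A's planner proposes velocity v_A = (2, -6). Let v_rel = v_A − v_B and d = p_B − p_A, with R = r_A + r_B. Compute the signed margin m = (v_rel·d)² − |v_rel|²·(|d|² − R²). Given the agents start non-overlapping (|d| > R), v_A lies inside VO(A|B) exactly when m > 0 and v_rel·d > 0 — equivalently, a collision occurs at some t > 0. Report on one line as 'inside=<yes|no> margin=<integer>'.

d = (-4, -15),  |d|² = 241;  R = 7+7 = 14,  c = 241−14² = 45
v_rel = (3, -7),  |v_rel|² = 58;  v_rel·d = (3)·(-4) + (-7)·(-15) = 93
58·t² − 186·t + 45 = 0  ⇒  m = 93² − 58·45 = 6039
m = 6039 > 0,  v_rel·d = 93 > 0  ⇒  inside

inside=yes margin=6039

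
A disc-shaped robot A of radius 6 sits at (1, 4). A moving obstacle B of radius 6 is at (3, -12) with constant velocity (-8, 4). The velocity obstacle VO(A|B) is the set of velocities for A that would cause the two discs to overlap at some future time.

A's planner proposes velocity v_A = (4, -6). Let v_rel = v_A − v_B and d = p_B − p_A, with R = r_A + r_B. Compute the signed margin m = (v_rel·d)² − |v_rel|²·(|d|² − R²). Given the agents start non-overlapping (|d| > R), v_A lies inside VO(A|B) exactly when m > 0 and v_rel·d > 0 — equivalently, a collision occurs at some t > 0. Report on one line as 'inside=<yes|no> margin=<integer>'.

d = (2, -16),  |d|² = 260;  R = 6+6 = 12,  c = 260−12² = 116
v_rel = (12, -10),  |v_rel|² = 244;  v_rel·d = (12)·(2) + (-10)·(-16) = 184
244·t² − 368·t + 116 = 0  ⇒  m = 184² − 244·116 = 5552
m = 5552 > 0,  v_rel·d = 184 > 0  ⇒  inside

inside=yes margin=5552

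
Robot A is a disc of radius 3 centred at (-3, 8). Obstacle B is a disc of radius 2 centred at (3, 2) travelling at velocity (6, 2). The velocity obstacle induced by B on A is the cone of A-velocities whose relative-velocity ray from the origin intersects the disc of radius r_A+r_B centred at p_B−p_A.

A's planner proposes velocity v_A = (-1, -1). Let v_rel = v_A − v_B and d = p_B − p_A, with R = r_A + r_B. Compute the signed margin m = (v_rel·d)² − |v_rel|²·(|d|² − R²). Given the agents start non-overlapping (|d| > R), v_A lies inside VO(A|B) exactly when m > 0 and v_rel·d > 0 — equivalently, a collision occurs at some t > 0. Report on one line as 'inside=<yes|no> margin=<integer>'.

d = (6, -6),  |d|² = 72;  R = 3+2 = 5,  c = 72−5² = 47
v_rel = (-7, -3),  |v_rel|² = 58;  v_rel·d = (-7)·(6) + (-3)·(-6) = -24
58·t² + 48·t + 47 = 0  ⇒  m = (-24)² − 58·47 = -2150
m = -2150 < 0,  v_rel·d = -24 < 0  ⇒  outside

inside=no margin=-2150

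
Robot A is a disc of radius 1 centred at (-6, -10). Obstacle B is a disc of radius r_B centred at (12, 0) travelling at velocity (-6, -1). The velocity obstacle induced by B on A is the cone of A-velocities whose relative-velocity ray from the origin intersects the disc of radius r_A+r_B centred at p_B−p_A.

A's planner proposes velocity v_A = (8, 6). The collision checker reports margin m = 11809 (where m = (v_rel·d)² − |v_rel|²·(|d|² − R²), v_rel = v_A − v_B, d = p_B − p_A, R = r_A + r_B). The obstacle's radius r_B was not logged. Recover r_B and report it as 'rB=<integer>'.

m = 11809
d = (18, 10);  v_rel = (14, 7),  |v_rel|² = 245
v_rel×d = (14)·(10) − (7)·(18) = 14
since m = R²·245 − 14²:  R² = (196 + 11809) / 245 = 49
R = √49 = 7  ⇒  r_B = 7 − 1 = 6

rB=6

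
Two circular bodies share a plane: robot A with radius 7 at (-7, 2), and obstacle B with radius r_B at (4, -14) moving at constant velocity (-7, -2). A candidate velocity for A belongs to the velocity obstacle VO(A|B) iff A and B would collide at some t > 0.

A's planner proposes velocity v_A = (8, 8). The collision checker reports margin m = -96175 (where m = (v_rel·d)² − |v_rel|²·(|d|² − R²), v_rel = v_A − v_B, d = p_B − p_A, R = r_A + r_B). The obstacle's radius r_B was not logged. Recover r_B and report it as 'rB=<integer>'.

m = -96175
d = (11, -16);  v_rel = (15, 10),  |v_rel|² = 325
v_rel×d = (15)·(-16) − (10)·(11) = -350
since m = R²·325 − (-350)²:  R² = (122500 + -96175) / 325 = 81
R = √81 = 9  ⇒  r_B = 9 − 7 = 2

rB=2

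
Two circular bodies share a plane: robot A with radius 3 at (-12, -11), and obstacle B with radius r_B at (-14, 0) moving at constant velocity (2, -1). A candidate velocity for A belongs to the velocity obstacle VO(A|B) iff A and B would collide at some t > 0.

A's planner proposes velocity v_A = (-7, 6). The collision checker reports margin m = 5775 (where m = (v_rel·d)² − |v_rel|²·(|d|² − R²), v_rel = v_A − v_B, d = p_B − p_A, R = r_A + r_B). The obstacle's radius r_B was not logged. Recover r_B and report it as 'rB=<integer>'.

m = 5775
d = (-2, 11);  v_rel = (-9, 7),  |v_rel|² = 130
v_rel×d = (-9)·(11) − (7)·(-2) = -85
since m = R²·130 − (-85)²:  R² = (7225 + 5775) / 130 = 100
R = √100 = 10  ⇒  r_B = 10 − 3 = 7

rB=7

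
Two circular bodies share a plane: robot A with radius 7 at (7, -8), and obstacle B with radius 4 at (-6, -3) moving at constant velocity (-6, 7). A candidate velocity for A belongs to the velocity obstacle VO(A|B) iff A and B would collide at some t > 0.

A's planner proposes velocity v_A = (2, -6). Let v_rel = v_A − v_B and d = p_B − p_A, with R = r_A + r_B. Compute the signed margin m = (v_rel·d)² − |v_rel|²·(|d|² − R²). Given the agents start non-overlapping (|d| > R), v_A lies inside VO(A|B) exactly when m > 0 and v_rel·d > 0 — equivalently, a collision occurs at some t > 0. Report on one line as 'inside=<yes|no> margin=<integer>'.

d = (-13, 5),  |d|² = 194;  R = 7+4 = 11,  c = 194−11² = 73
v_rel = (8, -13),  |v_rel|² = 233;  v_rel·d = (8)·(-13) + (-13)·(5) = -169
233·t² + 338·t + 73 = 0  ⇒  m = (-169)² − 233·73 = 11552
m = 11552 > 0,  v_rel·d = -169 < 0  ⇒  outside

inside=no margin=11552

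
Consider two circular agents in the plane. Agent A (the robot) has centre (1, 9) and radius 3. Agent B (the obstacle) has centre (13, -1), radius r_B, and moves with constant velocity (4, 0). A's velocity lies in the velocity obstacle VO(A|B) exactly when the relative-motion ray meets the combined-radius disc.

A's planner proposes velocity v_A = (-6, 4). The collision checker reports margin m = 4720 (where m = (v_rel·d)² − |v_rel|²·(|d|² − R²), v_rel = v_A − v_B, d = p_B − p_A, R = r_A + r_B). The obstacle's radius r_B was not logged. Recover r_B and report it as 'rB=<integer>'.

m = 4720
d = (12, -10);  v_rel = (-10, 4),  |v_rel|² = 116
v_rel×d = (-10)·(-10) − (4)·(12) = 52
since m = R²·116 − 52²:  R² = (2704 + 4720) / 116 = 64
R = √64 = 8  ⇒  r_B = 8 − 3 = 5

rB=5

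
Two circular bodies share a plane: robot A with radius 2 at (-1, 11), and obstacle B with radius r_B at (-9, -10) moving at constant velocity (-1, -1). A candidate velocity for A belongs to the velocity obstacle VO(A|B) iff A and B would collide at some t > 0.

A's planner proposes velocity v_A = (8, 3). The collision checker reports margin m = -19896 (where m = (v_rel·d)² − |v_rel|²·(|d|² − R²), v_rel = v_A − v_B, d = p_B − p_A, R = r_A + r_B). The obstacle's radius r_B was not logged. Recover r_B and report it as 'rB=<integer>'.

m = -19896
d = (-8, -21);  v_rel = (9, 4),  |v_rel|² = 97
v_rel×d = (9)·(-21) − (4)·(-8) = -157
since m = R²·97 − (-157)²:  R² = (24649 + -19896) / 97 = 49
R = √49 = 7  ⇒  r_B = 7 − 2 = 5

rB=5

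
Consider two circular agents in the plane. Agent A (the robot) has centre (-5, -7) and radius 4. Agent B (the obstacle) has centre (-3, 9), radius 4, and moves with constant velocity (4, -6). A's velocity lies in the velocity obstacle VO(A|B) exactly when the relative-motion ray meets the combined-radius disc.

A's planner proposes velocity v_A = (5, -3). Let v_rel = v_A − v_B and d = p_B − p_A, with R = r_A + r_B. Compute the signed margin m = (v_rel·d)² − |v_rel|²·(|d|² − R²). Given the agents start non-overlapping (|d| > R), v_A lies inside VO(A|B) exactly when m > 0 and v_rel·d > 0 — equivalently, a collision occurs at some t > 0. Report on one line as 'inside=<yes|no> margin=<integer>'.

d = (2, 16),  |d|² = 260;  R = 4+4 = 8,  c = 260−8² = 196
v_rel = (1, 3),  |v_rel|² = 10;  v_rel·d = (1)·(2) + (3)·(16) = 50
10·t² − 100·t + 196 = 0  ⇒  m = 50² − 10·196 = 540
m = 540 > 0,  v_rel·d = 50 > 0  ⇒  inside

inside=yes margin=540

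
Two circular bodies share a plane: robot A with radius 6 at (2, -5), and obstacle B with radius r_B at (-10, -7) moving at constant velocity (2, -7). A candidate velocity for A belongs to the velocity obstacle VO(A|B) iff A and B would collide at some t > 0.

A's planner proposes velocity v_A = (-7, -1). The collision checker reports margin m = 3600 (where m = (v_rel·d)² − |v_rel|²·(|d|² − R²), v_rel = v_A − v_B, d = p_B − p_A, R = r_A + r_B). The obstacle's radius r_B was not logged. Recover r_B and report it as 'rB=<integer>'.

m = 3600
d = (-12, -2);  v_rel = (-9, 6),  |v_rel|² = 117
v_rel×d = (-9)·(-2) − (6)·(-12) = 90
since m = R²·117 − 90²:  R² = (8100 + 3600) / 117 = 100
R = √100 = 10  ⇒  r_B = 10 − 6 = 4

rB=4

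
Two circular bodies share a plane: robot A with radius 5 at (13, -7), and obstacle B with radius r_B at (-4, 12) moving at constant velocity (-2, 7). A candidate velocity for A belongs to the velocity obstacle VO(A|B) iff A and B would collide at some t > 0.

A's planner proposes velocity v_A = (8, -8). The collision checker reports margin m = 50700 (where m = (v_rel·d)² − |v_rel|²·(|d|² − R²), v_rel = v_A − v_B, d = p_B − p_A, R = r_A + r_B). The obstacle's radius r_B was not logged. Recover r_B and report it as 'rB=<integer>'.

m = 50700
d = (-17, 19);  v_rel = (10, -15),  |v_rel|² = 325
v_rel×d = (10)·(19) − (-15)·(-17) = -65
since m = R²·325 − (-65)²:  R² = (4225 + 50700) / 325 = 169
R = √169 = 13  ⇒  r_B = 13 − 5 = 8

rB=8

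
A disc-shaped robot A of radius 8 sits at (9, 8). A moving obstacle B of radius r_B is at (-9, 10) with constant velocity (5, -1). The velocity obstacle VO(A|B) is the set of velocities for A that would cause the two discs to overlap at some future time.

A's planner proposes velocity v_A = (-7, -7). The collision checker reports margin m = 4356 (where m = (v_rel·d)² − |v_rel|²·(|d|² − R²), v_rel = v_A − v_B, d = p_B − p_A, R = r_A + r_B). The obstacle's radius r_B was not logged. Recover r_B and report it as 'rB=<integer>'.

m = 4356
d = (-18, 2);  v_rel = (-12, -6),  |v_rel|² = 180
v_rel×d = (-12)·(2) − (-6)·(-18) = -132
since m = R²·180 − (-132)²:  R² = (17424 + 4356) / 180 = 121
R = √121 = 11  ⇒  r_B = 11 − 8 = 3

rB=3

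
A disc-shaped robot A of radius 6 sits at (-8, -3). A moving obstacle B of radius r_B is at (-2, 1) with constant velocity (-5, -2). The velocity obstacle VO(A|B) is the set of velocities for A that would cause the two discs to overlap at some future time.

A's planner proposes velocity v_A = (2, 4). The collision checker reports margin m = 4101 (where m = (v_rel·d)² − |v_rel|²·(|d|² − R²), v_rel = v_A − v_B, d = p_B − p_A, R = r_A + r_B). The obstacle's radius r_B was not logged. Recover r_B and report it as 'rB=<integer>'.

m = 4101
d = (6, 4);  v_rel = (7, 6),  |v_rel|² = 85
v_rel×d = (7)·(4) − (6)·(6) = -8
since m = R²·85 − (-8)²:  R² = (64 + 4101) / 85 = 49
R = √49 = 7  ⇒  r_B = 7 − 6 = 1

rB=1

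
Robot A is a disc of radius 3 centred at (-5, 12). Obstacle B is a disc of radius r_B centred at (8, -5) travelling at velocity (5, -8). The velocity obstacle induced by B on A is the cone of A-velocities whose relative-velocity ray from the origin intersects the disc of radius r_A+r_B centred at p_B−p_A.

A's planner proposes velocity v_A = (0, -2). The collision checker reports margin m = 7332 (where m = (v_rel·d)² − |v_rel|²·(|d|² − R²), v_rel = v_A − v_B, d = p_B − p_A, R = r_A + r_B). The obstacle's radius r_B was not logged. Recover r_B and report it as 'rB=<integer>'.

m = 7332
d = (13, -17);  v_rel = (-5, 6),  |v_rel|² = 61
v_rel×d = (-5)·(-17) − (6)·(13) = 7
since m = R²·61 − 7²:  R² = (49 + 7332) / 61 = 121
R = √121 = 11  ⇒  r_B = 11 − 3 = 8

rB=8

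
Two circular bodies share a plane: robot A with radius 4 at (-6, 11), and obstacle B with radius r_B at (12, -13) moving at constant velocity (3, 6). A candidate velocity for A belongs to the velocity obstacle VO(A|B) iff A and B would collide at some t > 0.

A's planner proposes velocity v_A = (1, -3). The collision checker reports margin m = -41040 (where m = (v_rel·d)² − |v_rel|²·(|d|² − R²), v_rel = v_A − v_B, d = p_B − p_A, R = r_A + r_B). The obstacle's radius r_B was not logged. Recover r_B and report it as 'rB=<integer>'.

m = -41040
d = (18, -24);  v_rel = (-2, -9),  |v_rel|² = 85
v_rel×d = (-2)·(-24) − (-9)·(18) = 210
since m = R²·85 − 210²:  R² = (44100 + -41040) / 85 = 36
R = √36 = 6  ⇒  r_B = 6 − 4 = 2

rB=2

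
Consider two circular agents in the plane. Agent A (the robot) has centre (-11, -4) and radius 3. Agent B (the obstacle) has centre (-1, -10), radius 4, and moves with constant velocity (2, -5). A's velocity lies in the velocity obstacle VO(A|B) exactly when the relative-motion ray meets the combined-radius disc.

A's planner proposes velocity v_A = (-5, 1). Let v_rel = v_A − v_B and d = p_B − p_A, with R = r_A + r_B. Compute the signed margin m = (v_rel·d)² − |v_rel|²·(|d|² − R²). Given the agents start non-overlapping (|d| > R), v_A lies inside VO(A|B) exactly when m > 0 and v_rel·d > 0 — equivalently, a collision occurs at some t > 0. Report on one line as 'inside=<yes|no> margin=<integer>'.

d = (10, -6),  |d|² = 136;  R = 3+4 = 7,  c = 136−7² = 87
v_rel = (-7, 6),  |v_rel|² = 85;  v_rel·d = (-7)·(10) + (6)·(-6) = -106
85·t² + 212·t + 87 = 0  ⇒  m = (-106)² − 85·87 = 3841
m = 3841 > 0,  v_rel·d = -106 < 0  ⇒  outside

inside=no margin=3841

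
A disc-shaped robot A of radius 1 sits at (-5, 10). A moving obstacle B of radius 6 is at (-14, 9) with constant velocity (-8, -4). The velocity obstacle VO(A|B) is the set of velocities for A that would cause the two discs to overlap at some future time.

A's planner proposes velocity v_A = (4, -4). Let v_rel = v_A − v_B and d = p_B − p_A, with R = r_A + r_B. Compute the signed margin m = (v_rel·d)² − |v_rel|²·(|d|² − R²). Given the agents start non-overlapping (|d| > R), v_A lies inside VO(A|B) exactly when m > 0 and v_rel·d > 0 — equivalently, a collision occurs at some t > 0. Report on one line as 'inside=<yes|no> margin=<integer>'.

d = (-9, -1),  |d|² = 82;  R = 1+6 = 7,  c = 82−7² = 33
v_rel = (12, 0),  |v_rel|² = 144;  v_rel·d = (12)·(-9) + (0)·(-1) = -108
144·t² + 216·t + 33 = 0  ⇒  m = (-108)² − 144·33 = 6912
m = 6912 > 0,  v_rel·d = -108 < 0  ⇒  outside

inside=no margin=6912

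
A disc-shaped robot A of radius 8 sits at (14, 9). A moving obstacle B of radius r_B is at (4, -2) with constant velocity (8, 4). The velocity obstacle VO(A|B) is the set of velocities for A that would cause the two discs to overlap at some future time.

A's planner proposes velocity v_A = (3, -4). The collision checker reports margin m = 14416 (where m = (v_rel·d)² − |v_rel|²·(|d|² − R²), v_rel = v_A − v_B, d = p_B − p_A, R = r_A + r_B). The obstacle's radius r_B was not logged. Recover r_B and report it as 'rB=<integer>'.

m = 14416
d = (-10, -11);  v_rel = (-5, -8),  |v_rel|² = 89
v_rel×d = (-5)·(-11) − (-8)·(-10) = -25
since m = R²·89 − (-25)²:  R² = (625 + 14416) / 89 = 169
R = √169 = 13  ⇒  r_B = 13 − 8 = 5

rB=5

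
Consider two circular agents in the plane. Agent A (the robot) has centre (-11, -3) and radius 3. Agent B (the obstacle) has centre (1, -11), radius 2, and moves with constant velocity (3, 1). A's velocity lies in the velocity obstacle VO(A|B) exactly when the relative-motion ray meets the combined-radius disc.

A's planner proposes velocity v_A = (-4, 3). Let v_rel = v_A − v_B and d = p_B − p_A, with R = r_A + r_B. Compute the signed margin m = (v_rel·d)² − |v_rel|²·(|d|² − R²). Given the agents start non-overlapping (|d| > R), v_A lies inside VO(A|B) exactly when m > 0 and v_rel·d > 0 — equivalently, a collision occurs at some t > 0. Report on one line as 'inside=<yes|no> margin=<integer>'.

d = (12, -8),  |d|² = 208;  R = 3+2 = 5,  c = 208−5² = 183
v_rel = (-7, 2),  |v_rel|² = 53;  v_rel·d = (-7)·(12) + (2)·(-8) = -100
53·t² + 200·t + 183 = 0  ⇒  m = (-100)² − 53·183 = 301
m = 301 > 0,  v_rel·d = -100 < 0  ⇒  outside

inside=no margin=301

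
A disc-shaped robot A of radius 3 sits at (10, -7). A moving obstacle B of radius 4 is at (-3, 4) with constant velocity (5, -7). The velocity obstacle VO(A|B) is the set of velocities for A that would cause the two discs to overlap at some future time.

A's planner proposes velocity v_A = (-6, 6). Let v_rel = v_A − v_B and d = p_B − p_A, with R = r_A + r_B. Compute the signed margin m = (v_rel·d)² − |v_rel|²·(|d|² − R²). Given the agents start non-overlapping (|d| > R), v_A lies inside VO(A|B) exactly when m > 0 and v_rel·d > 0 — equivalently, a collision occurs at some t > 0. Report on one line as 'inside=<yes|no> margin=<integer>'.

d = (-13, 11),  |d|² = 290;  R = 3+4 = 7,  c = 290−7² = 241
v_rel = (-11, 13),  |v_rel|² = 290;  v_rel·d = (-11)·(-13) + (13)·(11) = 286
290·t² − 572·t + 241 = 0  ⇒  m = 286² − 290·241 = 11906
m = 11906 > 0,  v_rel·d = 286 > 0  ⇒  inside

inside=yes margin=11906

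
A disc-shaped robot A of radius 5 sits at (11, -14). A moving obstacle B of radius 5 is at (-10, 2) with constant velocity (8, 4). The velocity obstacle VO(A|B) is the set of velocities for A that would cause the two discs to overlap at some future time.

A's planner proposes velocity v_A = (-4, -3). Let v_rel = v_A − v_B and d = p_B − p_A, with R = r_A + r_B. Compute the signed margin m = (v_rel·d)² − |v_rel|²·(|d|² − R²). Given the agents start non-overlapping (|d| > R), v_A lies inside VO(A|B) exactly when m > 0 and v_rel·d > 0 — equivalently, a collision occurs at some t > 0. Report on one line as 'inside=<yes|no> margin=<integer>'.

d = (-21, 16),  |d|² = 697;  R = 5+5 = 10,  c = 697−10² = 597
v_rel = (-12, -7),  |v_rel|² = 193;  v_rel·d = (-12)·(-21) + (-7)·(16) = 140
193·t² − 280·t + 597 = 0  ⇒  m = 140² − 193·597 = -95621
m = -95621 < 0,  v_rel·d = 140 > 0  ⇒  outside

inside=no margin=-95621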